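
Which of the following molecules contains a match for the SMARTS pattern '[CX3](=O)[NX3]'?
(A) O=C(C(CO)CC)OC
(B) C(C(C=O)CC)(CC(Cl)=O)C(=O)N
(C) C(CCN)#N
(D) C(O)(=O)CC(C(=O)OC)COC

B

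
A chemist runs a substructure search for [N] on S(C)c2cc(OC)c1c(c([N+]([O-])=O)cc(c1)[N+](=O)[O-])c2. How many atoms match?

The query [N] means: uppercase N matches aliphatic (non-aromatic) nitrogen only.
Check the 20 heavy atoms by environment: 10× c (aromatic) → no; 1× S → no; 2× C → no; 3× O → no; 2× N (charge +1) → match; 2× O (charge -1) → no.
That gives 2 matching atoms.

2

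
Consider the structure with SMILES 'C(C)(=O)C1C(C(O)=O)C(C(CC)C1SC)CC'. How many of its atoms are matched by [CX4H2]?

The query [CX4H2] means: sp3 carbon (X4) with exactly two hydrogens.
Check the 17 heavy atoms by environment: 5× C (H1, X4) → no; 2× C (H0, X3) → no; 2× O (H0, X1) → no; 4× C (H3, X4) → no; 1× O (H1, X2) → no; 2× C (H2, X4) → match; 1× S (H0, X2) → no.
That gives 2 matching atoms.

2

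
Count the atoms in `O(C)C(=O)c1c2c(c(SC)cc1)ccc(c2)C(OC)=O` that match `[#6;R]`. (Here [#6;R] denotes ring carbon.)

10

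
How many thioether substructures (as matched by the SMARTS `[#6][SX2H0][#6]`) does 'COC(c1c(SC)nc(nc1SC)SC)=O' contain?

[#6][SX2H0][#6] is the SMARTS for a thioether: an aliphatic sulfur bridging two carbons with no H on the sulfur.
The molecule carries 3 separate instances of a methylthio ether (-SCH3) meeting every constraint; each maps to a distinct set of atoms, giving 3 matches.

3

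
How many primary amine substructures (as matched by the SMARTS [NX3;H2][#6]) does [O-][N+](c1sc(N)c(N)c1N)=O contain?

[NX3;H2][#6] is the SMARTS for a primary amine: a trivalent nitrogen with two H attached to carbon.
The molecule carries 3 separate instances of a primary amino group (-NH2) meeting every constraint; each maps to a distinct set of atoms, giving 3 matches.

3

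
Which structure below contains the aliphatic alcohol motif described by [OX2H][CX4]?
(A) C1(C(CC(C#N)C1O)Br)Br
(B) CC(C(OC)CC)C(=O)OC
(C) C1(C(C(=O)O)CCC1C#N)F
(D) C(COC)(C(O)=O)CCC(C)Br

A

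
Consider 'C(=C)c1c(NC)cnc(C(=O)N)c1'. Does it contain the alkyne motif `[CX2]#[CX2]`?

No

The pattern [CX2]#[CX2] describes a carbon-carbon triple bond — an alkyne.
The closest candidate here is a vinyl group (-CH=CH2), but the C=C is a double bond; both carbons are CX3, not CX2. No other fragment satisfies the full query, so there is no match.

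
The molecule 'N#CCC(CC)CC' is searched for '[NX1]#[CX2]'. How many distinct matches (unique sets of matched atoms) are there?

[NX1]#[CX2] is the SMARTS for a nitrile: a nitrogen triple-bonded to a two-connected carbon.
Exactly one fragment in the molecule meets all constraints, giving 1 match.

1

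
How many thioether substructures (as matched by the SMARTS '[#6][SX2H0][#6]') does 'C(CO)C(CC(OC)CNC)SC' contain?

1

[#6][SX2H0][#6] is the SMARTS for a thioether: an aliphatic sulfur bridging two carbons with no H on the sulfur.
Exactly one fragment in the molecule meets all constraints, giving 1 match.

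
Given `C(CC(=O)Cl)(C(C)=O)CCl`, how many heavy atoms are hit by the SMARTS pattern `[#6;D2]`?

The query [#6;D2] means: any carbon bonded to exactly two heavy atoms.
Check the 10 heavy atoms by environment: 2× C (D2) → match; 3× C (D3) → no; 2× O (D1) → no; 2× Cl (D1) → no; 1× C (D1) → no.
That gives 2 matching atoms.

2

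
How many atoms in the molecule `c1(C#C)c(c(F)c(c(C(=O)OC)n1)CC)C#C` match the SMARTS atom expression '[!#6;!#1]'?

The query [!#6;!#1] means: not carbon and not hydrogen — any heteroatom.
Check the 17 heavy atoms by environment: 1× n (aromatic) → match; 5× c (aromatic) → no; 8× C → no; 2× O → match; 1× F → match.
Summing the matching environments: 1 + 2 + 1 = 4 matching atoms.

4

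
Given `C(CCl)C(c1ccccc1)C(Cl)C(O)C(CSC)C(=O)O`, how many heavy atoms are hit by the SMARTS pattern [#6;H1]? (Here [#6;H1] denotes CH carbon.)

9

The query [#6;H1] means: any carbon bearing exactly one hydrogen.
Check the 21 heavy atoms by environment: 3× C (H2) → no; 4× C (H1) → match; 1× c (aromatic, H0) → no; 5× c (aromatic, H1) → match; 2× Cl (H0) → no; 2× O (H1) → no; 1× S (H0) → no; 1× C (H3) → no; 1× C (H0) → no; 1× O (H0) → no.
Summing the matching environments: 4 + 5 = 9 matching atoms.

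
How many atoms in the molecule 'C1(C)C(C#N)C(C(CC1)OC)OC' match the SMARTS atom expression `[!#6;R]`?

0

Check the 13 heavy atoms by environment: 6× C (in 6-ring) → no; 4× C (acyclic) → no; 2× O (acyclic) → no; 1× N (acyclic) → no.
No environment satisfies the query, so 0 matching atoms.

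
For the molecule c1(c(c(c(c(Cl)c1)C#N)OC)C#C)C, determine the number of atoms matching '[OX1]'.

Check the 14 heavy atoms by environment: 6× c (aromatic, X3) → no; 2× C (X4) → no; 3× C (X2) → no; 1× Cl (X1) → no; 1× O (X2) → no; 1× N (X1) → no.
No environment satisfies the query, so 0 matching atoms.

0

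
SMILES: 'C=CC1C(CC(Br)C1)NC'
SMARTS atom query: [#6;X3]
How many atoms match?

2

The query [#6;X3] means: any carbon (aromatic or not) with three total connections.
Check the 10 heavy atoms by environment: 6× C (X4) → no; 2× C (X3) → match; 1× N (X3) → no; 1× Br (X1) → no.
That gives 2 matching atoms.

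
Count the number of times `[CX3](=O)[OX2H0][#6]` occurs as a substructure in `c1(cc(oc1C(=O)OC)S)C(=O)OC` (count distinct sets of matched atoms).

[CX3](=O)[OX2H0][#6] is the SMARTS for an ester: a carbonyl carbon bonded to an oxygen that is itself bonded to carbon (no H on that O).
The molecule carries 2 separate instances of a methyl-ester group (-C(=O)OCH3) meeting every constraint; each maps to a distinct set of atoms, giving 2 matches.

2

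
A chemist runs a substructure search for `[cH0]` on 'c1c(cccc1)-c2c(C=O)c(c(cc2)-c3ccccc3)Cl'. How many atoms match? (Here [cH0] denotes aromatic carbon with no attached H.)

6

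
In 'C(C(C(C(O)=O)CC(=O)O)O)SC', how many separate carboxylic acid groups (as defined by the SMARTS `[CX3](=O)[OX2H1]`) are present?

2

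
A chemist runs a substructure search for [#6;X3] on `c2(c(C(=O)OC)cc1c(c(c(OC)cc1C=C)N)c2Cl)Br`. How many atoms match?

The query [#6;X3] means: any carbon (aromatic or not) with three total connections.
Check the 21 heavy atoms by environment: 10× c (aromatic, X3) → match; 1× Br (X1) → no; 1× Cl (X1) → no; 3× C (X3) → match; 1× O (X1) → no; 2× O (X2) → no; 2× C (X4) → no; 1× N (X3) → no.
Summing the matching environments: 10 + 3 = 13 matching atoms.

13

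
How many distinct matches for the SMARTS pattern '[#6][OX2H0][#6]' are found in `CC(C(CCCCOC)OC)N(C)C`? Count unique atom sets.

2

[#6][OX2H0][#6] is the SMARTS for an ether: an aliphatic oxygen bridging two carbons with no H on the oxygen.
The molecule carries 2 separate instances of a methoxy ether (-OCH3) meeting every constraint; each maps to a distinct set of atoms, giving 2 matches.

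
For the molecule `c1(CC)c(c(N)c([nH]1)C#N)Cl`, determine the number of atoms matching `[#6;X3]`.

4

The query [#6;X3] means: any carbon (aromatic or not) with three total connections.
Check the 11 heavy atoms by environment: 1× n (aromatic, X3) → no; 4× c (aromatic, X3) → match; 1× C (X2) → no; 1× N (X1) → no; 2× C (X4) → no; 1× Cl (X1) → no; 1× N (X3) → no.
That gives 4 matching atoms.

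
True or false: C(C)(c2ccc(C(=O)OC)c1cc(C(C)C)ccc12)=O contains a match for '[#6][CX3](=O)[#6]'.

True

The pattern [#6][CX3](=O)[#6] describes a carbonyl carbon (no H) flanked by two carbons — a ketone.
The molecule carries an acetyl/ketone group (-C(=O)CH3), whose atoms satisfy every constraint of the query, so the pattern matches.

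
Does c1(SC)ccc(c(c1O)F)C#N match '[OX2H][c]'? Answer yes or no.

The pattern [OX2H][c] describes a hydroxyl oxygen attached to an aromatic carbon — a phenol.
The molecule carries a hydroxyl group (-OH), whose atoms satisfy every constraint of the query, so the pattern matches.

Yes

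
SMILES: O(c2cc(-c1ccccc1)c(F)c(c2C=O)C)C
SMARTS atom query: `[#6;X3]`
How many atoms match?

Check the 18 heavy atoms by environment: 12× c (aromatic, X3) → match; 2× C (X4) → no; 1× F (X1) → no; 1× C (X3) → match; 1× O (X1) → no; 1× O (X2) → no.
Summing the matching environments: 12 + 1 = 13 matching atoms.

13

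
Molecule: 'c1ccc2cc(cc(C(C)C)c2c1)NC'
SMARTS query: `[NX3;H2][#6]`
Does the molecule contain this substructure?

The pattern [NX3;H2][#6] describes a trivalent nitrogen with two H attached to carbon — a primary amine.
The closest candidate here is an N-methylamino group (-NHCH3), but the nitrogen bears two carbons and only one H (H1), not H2. No other fragment satisfies the full query, so there is no match.

No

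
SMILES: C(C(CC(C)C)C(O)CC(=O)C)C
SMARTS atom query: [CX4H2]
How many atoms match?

3

Check the 13 heavy atoms by environment: 3× C (H2, X4) → match; 3× C (H1, X4) → no; 4× C (H3, X4) → no; 1× O (H1, X2) → no; 1× C (H0, X3) → no; 1× O (H0, X1) → no.
That gives 3 matching atoms.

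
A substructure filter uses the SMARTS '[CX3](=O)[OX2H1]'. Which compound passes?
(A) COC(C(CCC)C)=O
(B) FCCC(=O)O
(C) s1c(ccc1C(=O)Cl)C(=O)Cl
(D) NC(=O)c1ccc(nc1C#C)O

[CX3](=O)[OX2H1] describes an sp2 carbon double-bonded to O and single-bonded to an -OH oxygen (a carboxylic acid).
(A) has a methyl-ester group (-C(=O)OCH3) but the singly-bonded O has no H (OX2H0, not OX2H1).
(B) contains a carboxylic acid group (-C(=O)OH), which satisfies every atom and bond constraint.
(C) has an acyl chloride (-C(=O)Cl) but the carbonyl is bonded to Cl, not to an -OH oxygen.
(D) has a primary amide (-C(=O)NH2) but the carbonyl is bonded to N, not to an -OH oxygen.
So the answer is (B).

B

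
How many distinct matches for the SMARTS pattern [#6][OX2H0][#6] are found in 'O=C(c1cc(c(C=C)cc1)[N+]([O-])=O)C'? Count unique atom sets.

0

[#6][OX2H0][#6] is the SMARTS for an ether: an aliphatic oxygen bridging two carbons with no H on the oxygen.
No fragment in the molecule satisfies every constraint, giving 0 matches.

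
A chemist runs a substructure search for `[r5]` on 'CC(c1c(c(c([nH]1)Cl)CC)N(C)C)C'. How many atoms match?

5

Check the 14 heavy atoms by environment: 1× n (aromatic, in 5-ring) → match; 4× c (aromatic, in 5-ring) → match; 7× C (acyclic) → no; 1× N (acyclic) → no; 1× Cl (acyclic) → no.
Summing the matching environments: 1 + 4 = 5 matching atoms.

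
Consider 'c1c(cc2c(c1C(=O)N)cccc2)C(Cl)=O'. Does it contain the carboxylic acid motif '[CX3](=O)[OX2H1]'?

No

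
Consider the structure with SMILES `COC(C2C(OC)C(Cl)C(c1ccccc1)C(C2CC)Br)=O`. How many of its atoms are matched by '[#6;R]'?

Check the 22 heavy atoms by environment: 6× C (in 6-ring) → match; 5× C (acyclic) → no; 3× O (acyclic) → no; 1× Cl (acyclic) → no; 1× Br (acyclic) → no; 6× c (aromatic, in 6-ring) → match.
Summing the matching environments: 6 + 6 = 12 matching atoms.

12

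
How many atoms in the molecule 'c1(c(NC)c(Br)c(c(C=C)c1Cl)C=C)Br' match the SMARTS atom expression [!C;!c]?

The query [!C;!c] means: neither aliphatic nor aromatic carbon — same as [!#6].
Check the 15 heavy atoms by environment: 6× c (aromatic) → no; 1× Cl → match; 1× N → match; 5× C → no; 2× Br → match.
Summing the matching environments: 1 + 1 + 2 = 4 matching atoms.

4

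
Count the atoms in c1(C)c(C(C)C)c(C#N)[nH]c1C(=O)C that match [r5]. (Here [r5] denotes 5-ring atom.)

Check the 14 heavy atoms by environment: 1× n (aromatic, in 5-ring) → match; 4× c (aromatic, in 5-ring) → match; 7× C (acyclic) → no; 1× N (acyclic) → no; 1× O (acyclic) → no.
Summing the matching environments: 1 + 4 = 5 matching atoms.

5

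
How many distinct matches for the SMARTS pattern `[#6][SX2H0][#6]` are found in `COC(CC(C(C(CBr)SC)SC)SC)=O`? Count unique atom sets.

3

[#6][SX2H0][#6] is the SMARTS for a thioether: an aliphatic sulfur bridging two carbons with no H on the sulfur.
The molecule carries 3 separate instances of a methylthio ether (-SCH3) meeting every constraint; each maps to a distinct set of atoms, giving 3 matches.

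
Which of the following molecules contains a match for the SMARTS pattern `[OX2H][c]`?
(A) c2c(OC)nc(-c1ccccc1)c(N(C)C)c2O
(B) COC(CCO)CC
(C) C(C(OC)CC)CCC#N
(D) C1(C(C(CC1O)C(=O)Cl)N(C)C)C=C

A

[OX2H][c] describes a hydroxyl oxygen attached to an aromatic carbon (a phenol).
(A) contains a hydroxyl group (-OH), which satisfies every atom and bond constraint.
(B) has a hydroxyl group (-OH) but the -OH is on an aliphatic carbon, not an aromatic c.
(C) has a methoxy ether (-OCH3) but the oxygen has H0, not H1.
(D) has a hydroxyl group (-OH) but the -OH is on an aliphatic carbon, not an aromatic c.
So the answer is (A).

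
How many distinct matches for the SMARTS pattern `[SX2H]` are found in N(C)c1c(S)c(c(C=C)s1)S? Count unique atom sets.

[SX2H] is the SMARTS for a thiol: an aliphatic sulfur with two connections, one being H.
The molecule carries 2 separate instances of a thiol (-SH) meeting every constraint; each maps to a distinct set of atoms, giving 2 matches.

2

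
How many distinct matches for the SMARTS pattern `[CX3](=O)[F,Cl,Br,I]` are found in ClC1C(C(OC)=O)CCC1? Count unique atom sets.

[CX3](=O)[F,Cl,Br,I] is the SMARTS for an acyl halide: a carbonyl carbon bonded to a halogen.
The molecule has a methyl-ester group (-C(=O)OCH3), but the carbonyl is bonded to -O-C, not to a halogen; nothing else fits, so there are 0 matches.

0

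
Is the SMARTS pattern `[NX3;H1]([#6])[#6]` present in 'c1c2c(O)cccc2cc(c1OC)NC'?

Yes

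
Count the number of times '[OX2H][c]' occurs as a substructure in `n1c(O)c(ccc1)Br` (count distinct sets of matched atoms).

[OX2H][c] is the SMARTS for a phenol: a hydroxyl oxygen attached to an aromatic carbon.
Exactly one fragment in the molecule meets all constraints, giving 1 match.

1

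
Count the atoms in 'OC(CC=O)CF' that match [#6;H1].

2

The query [#6;H1] means: any carbon bearing exactly one hydrogen.
Check the 7 heavy atoms by environment: 2× C (H2) → no; 2× C (H1) → match; 1× F (H0) → no; 1× O (H0) → no; 1× O (H1) → no.
That gives 2 matching atoms.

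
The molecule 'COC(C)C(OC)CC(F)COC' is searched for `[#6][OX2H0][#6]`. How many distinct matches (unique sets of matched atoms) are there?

[#6][OX2H0][#6] is the SMARTS for an ether: an aliphatic oxygen bridging two carbons with no H on the oxygen.
The molecule carries 3 separate instances of a methoxy ether (-OCH3) meeting every constraint; each maps to a distinct set of atoms, giving 3 matches.

3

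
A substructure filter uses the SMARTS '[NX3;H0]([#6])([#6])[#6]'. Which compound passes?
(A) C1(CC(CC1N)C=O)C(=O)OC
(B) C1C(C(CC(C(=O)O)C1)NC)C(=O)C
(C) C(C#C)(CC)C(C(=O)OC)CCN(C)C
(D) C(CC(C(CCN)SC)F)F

[NX3;H0]([#6])([#6])[#6] describes a trivalent nitrogen with no H, bonded to three carbons (a tertiary amine).
(A) has a primary amino group (-NH2) but the nitrogen has H2, not H0 with three carbons.
(B) has an N-methylamino group (-NHCH3) but the nitrogen still has one H (H1), not H0.
(C) contains a dimethylamino group (-N(CH3)2), which satisfies every atom and bond constraint.
(D) has a primary amino group (-NH2) but the nitrogen has H2, not H0 with three carbons.
So the answer is (C).

C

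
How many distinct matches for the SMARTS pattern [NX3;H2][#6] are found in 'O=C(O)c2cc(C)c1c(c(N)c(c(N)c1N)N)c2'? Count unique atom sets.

4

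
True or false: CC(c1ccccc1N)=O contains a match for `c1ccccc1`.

The pattern c1ccccc1 describes six aromatic carbons in a ring — a benzene ring.
The required atom environment is present in the molecule, so the pattern matches.

True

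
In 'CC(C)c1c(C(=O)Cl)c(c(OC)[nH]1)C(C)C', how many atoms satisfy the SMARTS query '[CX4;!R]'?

7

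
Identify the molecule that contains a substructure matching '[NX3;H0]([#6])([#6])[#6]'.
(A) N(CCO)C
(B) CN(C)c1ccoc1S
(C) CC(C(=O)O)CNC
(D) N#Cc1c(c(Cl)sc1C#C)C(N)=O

[NX3;H0]([#6])([#6])[#6] describes a trivalent nitrogen with no H, bonded to three carbons (a tertiary amine).
(A) has an N-methylamino group (-NHCH3) but the nitrogen still has one H (H1), not H0.
(B) contains a dimethylamino group (-N(CH3)2), which satisfies every atom and bond constraint.
(C) has an N-methylamino group (-NHCH3) but the nitrogen still has one H (H1), not H0.
(D) has a primary amide (-C(=O)NH2) but the amide nitrogen has H2 and only one carbon neighbour.
So the answer is (B).

B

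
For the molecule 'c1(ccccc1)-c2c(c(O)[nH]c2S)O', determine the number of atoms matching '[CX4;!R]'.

0

The query [CX4;!R] means: aliphatic carbon with four total connections, not in a ring.
Check the 14 heavy atoms by environment: 1× n (aromatic, X3, in 5-ring) → no; 4× c (aromatic, X3, in 5-ring) → no; 2× O (X2, acyclic) → no; 1× S (X2, acyclic) → no; 6× c (aromatic, X3, in 6-ring) → no.
No environment satisfies the query, so 0 matching atoms.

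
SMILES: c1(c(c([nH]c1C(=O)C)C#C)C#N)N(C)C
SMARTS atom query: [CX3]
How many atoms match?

The query [CX3] means: C with X3: aliphatic carbon with exactly 3 total connections.
Check the 15 heavy atoms by environment: 1× n (aromatic, X3) → no; 4× c (aromatic, X3) → no; 3× C (X2) → no; 1× N (X1) → no; 1× C (X3) → match; 1× O (X1) → no; 3× C (X4) → no; 1× N (X3) → no.
That gives 1 matching atom.

1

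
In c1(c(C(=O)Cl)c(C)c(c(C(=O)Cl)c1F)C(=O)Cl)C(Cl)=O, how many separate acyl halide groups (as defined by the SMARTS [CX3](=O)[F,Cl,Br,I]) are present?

[CX3](=O)[F,Cl,Br,I] is the SMARTS for an acyl halide: a carbonyl carbon bonded to a halogen.
The molecule carries 4 separate instances of an acyl chloride (-C(=O)Cl) meeting every constraint; each maps to a distinct set of atoms, giving 4 matches.

4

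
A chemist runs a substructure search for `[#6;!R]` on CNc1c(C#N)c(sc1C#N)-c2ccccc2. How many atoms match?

Check the 17 heavy atoms by environment: 1× s (aromatic, in 5-ring) → no; 4× c (aromatic, in 5-ring) → no; 3× C (acyclic) → match; 3× N (acyclic) → no; 6× c (aromatic, in 6-ring) → no.
That gives 3 matching atoms.

3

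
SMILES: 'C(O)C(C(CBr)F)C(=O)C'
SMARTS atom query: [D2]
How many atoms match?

Check the 10 heavy atoms by environment: 2× C (D2) → match; 3× C (D3) → no; 1× Br (D1) → no; 2× O (D1) → no; 1× C (D1) → no; 1× F (D1) → no.
That gives 2 matching atoms.

2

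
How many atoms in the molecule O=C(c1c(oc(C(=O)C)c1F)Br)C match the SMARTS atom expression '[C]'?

4

The query [C] means: uppercase C matches aliphatic (non-aromatic) carbon only.
Check the 13 heavy atoms by environment: 1× o (aromatic) → no; 4× c (aromatic) → no; 1× F → no; 4× C → match; 2× O → no; 1× Br → no.
That gives 4 matching atoms.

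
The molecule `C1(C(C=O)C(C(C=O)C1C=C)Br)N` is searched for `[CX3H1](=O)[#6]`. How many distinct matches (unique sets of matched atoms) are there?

2

[CX3H1](=O)[#6] is the SMARTS for an aldehyde: an sp2 carbon with one H, double-bonded to O and single-bonded to carbon.
The molecule carries 2 separate instances of an aldehyde (-CHO) meeting every constraint; each maps to a distinct set of atoms, giving 2 matches.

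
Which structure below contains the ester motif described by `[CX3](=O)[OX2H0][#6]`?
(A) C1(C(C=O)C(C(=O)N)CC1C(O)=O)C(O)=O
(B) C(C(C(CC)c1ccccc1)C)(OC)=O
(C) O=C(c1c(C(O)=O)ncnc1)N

B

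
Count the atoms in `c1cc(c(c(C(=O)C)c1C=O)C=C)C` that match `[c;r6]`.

6

The query [c;r6] means: aromatic carbon that belongs to a six-membered ring.
Check the 14 heavy atoms by environment: 6× c (aromatic, in 6-ring) → match; 6× C (acyclic) → no; 2× O (acyclic) → no.
That gives 6 matching atoms.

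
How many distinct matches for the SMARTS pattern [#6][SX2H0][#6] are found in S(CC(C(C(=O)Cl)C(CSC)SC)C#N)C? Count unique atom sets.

3

[#6][SX2H0][#6] is the SMARTS for a thioether: an aliphatic sulfur bridging two carbons with no H on the sulfur.
The molecule carries 3 separate instances of a methylthio ether (-SCH3) meeting every constraint; each maps to a distinct set of atoms, giving 3 matches.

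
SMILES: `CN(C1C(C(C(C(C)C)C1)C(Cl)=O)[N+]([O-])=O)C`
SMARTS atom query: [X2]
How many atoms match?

The query [X2] means: any atom with exactly two total connections (bonds + H).
Check the 17 heavy atoms by environment: 10× C (X4) → no; 1× N (X3) → no; 1× C (X3) → no; 2× O (X1) → no; 1× Cl (X1) → no; 1× N (charge +1, X3) → no; 1× O (charge -1, X1) → no.
No environment satisfies the query, so 0 matching atoms.

0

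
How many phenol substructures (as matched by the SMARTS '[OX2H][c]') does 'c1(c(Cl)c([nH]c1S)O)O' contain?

[OX2H][c] is the SMARTS for a phenol: a hydroxyl oxygen attached to an aromatic carbon.
The molecule carries 2 separate instances of a hydroxyl group (-OH) meeting every constraint; each maps to a distinct set of atoms, giving 2 matches.

2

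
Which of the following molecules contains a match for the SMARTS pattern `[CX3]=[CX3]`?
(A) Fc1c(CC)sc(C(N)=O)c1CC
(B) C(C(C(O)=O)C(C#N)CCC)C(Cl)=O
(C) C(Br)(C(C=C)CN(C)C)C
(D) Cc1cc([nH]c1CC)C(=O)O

C

[CX3]=[CX3] describes a non-aromatic C=C double bond between two sp2 carbons (an alkene).
(A) has an ethyl group (-CH2CH3) but its C-C bond is a single bond between CX4 carbons, not CX3=CX3.
(B) has an ethyl group (-CH2CH3) but its C-C bond is a single bond between CX4 carbons, not CX3=CX3.
(C) contains a vinyl group (-CH=CH2), which satisfies every atom and bond constraint.
(D) has an ethyl group (-CH2CH3) but its C-C bond is a single bond between CX4 carbons, not CX3=CX3.
So the answer is (C).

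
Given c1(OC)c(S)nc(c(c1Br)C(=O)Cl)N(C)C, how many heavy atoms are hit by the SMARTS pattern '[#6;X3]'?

Check the 16 heavy atoms by environment: 1× n (aromatic, X2) → no; 5× c (aromatic, X3) → match; 1× C (X3) → match; 1× O (X1) → no; 1× Cl (X1) → no; 1× Br (X1) → no; 1× O (X2) → no; 3× C (X4) → no; 1× N (X3) → no; 1× S (X2) → no.
Summing the matching environments: 5 + 1 = 6 matching atoms.

6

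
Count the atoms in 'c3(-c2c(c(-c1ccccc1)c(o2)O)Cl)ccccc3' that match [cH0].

Check the 19 heavy atoms by environment: 1× o (aromatic, H0) → no; 6× c (aromatic, H0) → match; 1× Cl (H0) → no; 10× c (aromatic, H1) → no; 1× O (H1) → no.
That gives 6 matching atoms.

6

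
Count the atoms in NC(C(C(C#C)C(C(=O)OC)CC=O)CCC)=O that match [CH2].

3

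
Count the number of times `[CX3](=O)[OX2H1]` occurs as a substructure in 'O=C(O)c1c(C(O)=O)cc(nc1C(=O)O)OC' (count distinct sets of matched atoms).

3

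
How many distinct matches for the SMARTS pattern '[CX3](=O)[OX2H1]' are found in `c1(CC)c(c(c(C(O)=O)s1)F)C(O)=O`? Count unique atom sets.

2

[CX3](=O)[OX2H1] is the SMARTS for a carboxylic acid: an sp2 carbon double-bonded to O and single-bonded to an -OH oxygen.
The molecule carries 2 separate instances of a carboxylic acid group (-C(=O)OH) meeting every constraint; each maps to a distinct set of atoms, giving 2 matches.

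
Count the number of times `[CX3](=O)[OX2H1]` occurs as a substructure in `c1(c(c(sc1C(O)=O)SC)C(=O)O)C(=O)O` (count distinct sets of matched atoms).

3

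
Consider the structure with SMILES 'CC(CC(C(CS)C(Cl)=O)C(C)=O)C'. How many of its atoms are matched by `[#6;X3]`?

2

Check the 14 heavy atoms by environment: 8× C (X4) → no; 2× C (X3) → match; 2× O (X1) → no; 1× S (X2) → no; 1× Cl (X1) → no.
That gives 2 matching atoms.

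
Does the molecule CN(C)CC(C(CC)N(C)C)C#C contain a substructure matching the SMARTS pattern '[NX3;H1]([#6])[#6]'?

No

The pattern [NX3;H1]([#6])[#6] describes a trivalent nitrogen with one H, bonded to two carbons — a secondary amine.
The closest candidate here is a dimethylamino group (-N(CH3)2), but the nitrogen has H0, not H1. No other fragment satisfies the full query, so there is no match.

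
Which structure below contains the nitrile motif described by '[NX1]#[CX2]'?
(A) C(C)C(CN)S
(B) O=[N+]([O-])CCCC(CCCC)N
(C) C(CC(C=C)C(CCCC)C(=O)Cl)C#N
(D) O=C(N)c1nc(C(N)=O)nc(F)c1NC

[NX1]#[CX2] describes a nitrogen triple-bonded to a two-connected carbon (a nitrile).
(A) has a primary amino group (-NH2) but the nitrogen is NX3 (three connections), not NX1 triple-bonded.
(B) has a nitro group (-[N+](=O)[O-]) but there is no C#N triple bond.
(C) contains a nitrile (-C#N), which satisfies every atom and bond constraint.
(D) has a primary amide (-C(=O)NH2) but the nitrogen is NX3, not NX1.
So the answer is (C).

C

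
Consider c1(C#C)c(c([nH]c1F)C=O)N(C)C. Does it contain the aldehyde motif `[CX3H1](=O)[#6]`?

The pattern [CX3H1](=O)[#6] describes an sp2 carbon with one H, double-bonded to O and single-bonded to carbon — an aldehyde.
The molecule carries an aldehyde (-CHO), whose atoms satisfy every constraint of the query, so the pattern matches.

Yes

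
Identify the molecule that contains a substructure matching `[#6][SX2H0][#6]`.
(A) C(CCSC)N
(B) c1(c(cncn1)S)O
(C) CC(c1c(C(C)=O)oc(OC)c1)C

A

[#6][SX2H0][#6] describes an aliphatic sulfur bridging two carbons with no H on the sulfur (a thioether).
(A) contains a methylthio ether (-SCH3), which satisfies every atom and bond constraint.
(B) has a thiol (-SH) but the sulfur has H1, not H0 bridging two carbons.
(C) has a methoxy ether (-OCH3) but the bridging atom is O, not S.
So the answer is (A).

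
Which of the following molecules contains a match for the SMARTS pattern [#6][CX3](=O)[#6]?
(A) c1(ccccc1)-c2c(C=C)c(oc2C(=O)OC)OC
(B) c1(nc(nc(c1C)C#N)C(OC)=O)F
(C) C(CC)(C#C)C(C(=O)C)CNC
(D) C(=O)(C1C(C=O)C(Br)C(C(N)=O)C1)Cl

C

[#6][CX3](=O)[#6] describes a carbonyl carbon (no H) flanked by two carbons (a ketone).
(A) has a methyl-ester group (-C(=O)OCH3) but one neighbour of the carbonyl carbon is O, not C.
(B) has a methyl-ester group (-C(=O)OCH3) but one neighbour of the carbonyl carbon is O, not C.
(C) contains an acetyl/ketone group (-C(=O)CH3), which satisfies every atom and bond constraint.
(D) has a primary amide (-C(=O)NH2) but one neighbour of the carbonyl carbon is N, not C.
So the answer is (C).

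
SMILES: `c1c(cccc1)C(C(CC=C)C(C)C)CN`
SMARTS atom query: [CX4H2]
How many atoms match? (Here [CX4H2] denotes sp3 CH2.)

The query [CX4H2] means: sp3 carbon (X4) with exactly two hydrogens.
Check the 16 heavy atoms by environment: 2× C (H2, X4) → match; 3× C (H1, X4) → no; 1× C (H1, X3) → no; 1× C (H2, X3) → no; 1× N (H2, X3) → no; 2× C (H3, X4) → no; 1× c (aromatic, H0, X3) → no; 5× c (aromatic, H1, X3) → no.
That gives 2 matching atoms.

2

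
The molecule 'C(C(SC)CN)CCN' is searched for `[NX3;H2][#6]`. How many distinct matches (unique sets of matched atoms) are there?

2

[NX3;H2][#6] is the SMARTS for a primary amine: a trivalent nitrogen with two H attached to carbon.
The molecule carries 2 separate instances of a primary amino group (-NH2) meeting every constraint; each maps to a distinct set of atoms, giving 2 matches.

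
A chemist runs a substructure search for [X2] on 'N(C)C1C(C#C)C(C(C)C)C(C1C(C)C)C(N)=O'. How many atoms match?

2

Check the 18 heavy atoms by environment: 12× C (X4) → no; 2× C (X2) → match; 2× N (X3) → no; 1× C (X3) → no; 1× O (X1) → no.
That gives 2 matching atoms.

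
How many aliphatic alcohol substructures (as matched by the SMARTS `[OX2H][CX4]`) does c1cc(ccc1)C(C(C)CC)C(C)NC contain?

0

[OX2H][CX4] is the SMARTS for an aliphatic alcohol: a hydroxyl oxygen bound to an sp3 (X4) carbon.
No fragment in the molecule satisfies every constraint, giving 0 matches.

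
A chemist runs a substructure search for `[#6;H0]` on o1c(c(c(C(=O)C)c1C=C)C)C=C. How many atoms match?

The query [#6;H0] means: any carbon with no attached hydrogen.
Check the 13 heavy atoms by environment: 1× o (aromatic, H0) → no; 4× c (aromatic, H0) → match; 2× C (H3) → no; 1× C (H0) → match; 1× O (H0) → no; 2× C (H1) → no; 2× C (H2) → no.
Summing the matching environments: 4 + 1 = 5 matching atoms.

5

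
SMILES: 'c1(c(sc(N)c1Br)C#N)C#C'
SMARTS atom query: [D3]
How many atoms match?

The query [D3] means: atom with exactly three heavy-atom neighbours.
Check the 11 heavy atoms by environment: 1× s (aromatic, D2) → no; 4× c (aromatic, D3) → match; 2× C (D2) → no; 2× N (D1) → no; 1× C (D1) → no; 1× Br (D1) → no.
That gives 4 matching atoms.

4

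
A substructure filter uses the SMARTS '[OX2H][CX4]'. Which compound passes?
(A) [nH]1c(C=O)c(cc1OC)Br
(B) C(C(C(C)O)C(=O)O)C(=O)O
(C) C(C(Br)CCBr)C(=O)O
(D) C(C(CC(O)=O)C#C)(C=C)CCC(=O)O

B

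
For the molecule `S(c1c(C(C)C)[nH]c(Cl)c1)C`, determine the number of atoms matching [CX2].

The query [CX2] means: C with X2: aliphatic carbon with exactly 2 total connections.
Check the 11 heavy atoms by environment: 1× n (aromatic, X3) → no; 4× c (aromatic, X3) → no; 1× Cl (X1) → no; 1× S (X2) → no; 4× C (X4) → no.
No environment satisfies the query, so 0 matching atoms.

0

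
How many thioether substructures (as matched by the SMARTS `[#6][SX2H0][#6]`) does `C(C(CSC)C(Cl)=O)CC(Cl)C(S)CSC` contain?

[#6][SX2H0][#6] is the SMARTS for a thioether: an aliphatic sulfur bridging two carbons with no H on the sulfur.
The molecule carries 2 separate instances of a methylthio ether (-SCH3) meeting every constraint; each maps to a distinct set of atoms, giving 2 matches.

2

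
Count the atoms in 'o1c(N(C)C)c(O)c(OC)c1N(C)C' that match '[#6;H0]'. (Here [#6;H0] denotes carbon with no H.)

4

The query [#6;H0] means: any carbon with no attached hydrogen.
Check the 14 heavy atoms by environment: 1× o (aromatic, H0) → no; 4× c (aromatic, H0) → match; 2× N (H0) → no; 5× C (H3) → no; 1× O (H0) → no; 1× O (H1) → no.
That gives 4 matching atoms.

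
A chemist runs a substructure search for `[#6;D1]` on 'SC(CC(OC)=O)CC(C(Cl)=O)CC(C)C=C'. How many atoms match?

3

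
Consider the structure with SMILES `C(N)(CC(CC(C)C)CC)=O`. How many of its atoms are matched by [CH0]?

1

The query [CH0] means: aliphatic carbon with no attached hydrogen.
Check the 11 heavy atoms by environment: 3× C (H2) → no; 2× C (H1) → no; 1× C (H0) → match; 1× O (H0) → no; 1× N (H2) → no; 3× C (H3) → no.
That gives 1 matching atom.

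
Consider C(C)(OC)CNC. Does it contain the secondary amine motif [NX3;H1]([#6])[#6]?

Yes

The pattern [NX3;H1]([#6])[#6] describes a trivalent nitrogen with one H, bonded to two carbons — a secondary amine.
The molecule carries an N-methylamino group (-NHCH3), whose atoms satisfy every constraint of the query, so the pattern matches.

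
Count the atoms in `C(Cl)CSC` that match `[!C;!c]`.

2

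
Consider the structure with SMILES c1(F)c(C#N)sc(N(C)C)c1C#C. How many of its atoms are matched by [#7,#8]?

The query [#7,#8] means: nitrogen or oxygen (comma = OR).
Check the 13 heavy atoms by environment: 1× s (aromatic) → no; 4× c (aromatic) → no; 5× C → no; 1× F → no; 2× N → match.
That gives 2 matching atoms.

2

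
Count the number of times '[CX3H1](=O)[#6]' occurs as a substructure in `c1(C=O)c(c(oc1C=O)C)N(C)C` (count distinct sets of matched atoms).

2

[CX3H1](=O)[#6] is the SMARTS for an aldehyde: an sp2 carbon with one H, double-bonded to O and single-bonded to carbon.
The molecule carries 2 separate instances of an aldehyde (-CHO) meeting every constraint; each maps to a distinct set of atoms, giving 2 matches.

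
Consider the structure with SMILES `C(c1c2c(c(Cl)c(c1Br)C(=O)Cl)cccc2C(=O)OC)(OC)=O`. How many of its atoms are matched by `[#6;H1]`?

3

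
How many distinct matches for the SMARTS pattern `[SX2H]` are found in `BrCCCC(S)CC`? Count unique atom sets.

[SX2H] is the SMARTS for a thiol: an aliphatic sulfur with two connections, one being H.
Exactly one fragment in the molecule meets all constraints, giving 1 match.

1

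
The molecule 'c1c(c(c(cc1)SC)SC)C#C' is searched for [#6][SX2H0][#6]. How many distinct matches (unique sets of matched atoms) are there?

[#6][SX2H0][#6] is the SMARTS for a thioether: an aliphatic sulfur bridging two carbons with no H on the sulfur.
The molecule carries 2 separate instances of a methylthio ether (-SCH3) meeting every constraint; each maps to a distinct set of atoms, giving 2 matches.

2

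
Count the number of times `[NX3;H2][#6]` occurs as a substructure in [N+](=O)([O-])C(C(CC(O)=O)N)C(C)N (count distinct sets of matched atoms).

2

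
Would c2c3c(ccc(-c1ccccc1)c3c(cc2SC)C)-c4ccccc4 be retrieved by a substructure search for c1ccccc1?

The pattern c1ccccc1 describes six aromatic carbons in a ring — a benzene ring.
The molecule carries a phenyl ring, whose atoms satisfy every constraint of the query, so the pattern matches.

Yes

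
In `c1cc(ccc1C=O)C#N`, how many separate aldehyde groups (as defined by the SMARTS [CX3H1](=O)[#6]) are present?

[CX3H1](=O)[#6] is the SMARTS for an aldehyde: an sp2 carbon with one H, double-bonded to O and single-bonded to carbon.
Exactly one fragment in the molecule meets all constraints, giving 1 match.

1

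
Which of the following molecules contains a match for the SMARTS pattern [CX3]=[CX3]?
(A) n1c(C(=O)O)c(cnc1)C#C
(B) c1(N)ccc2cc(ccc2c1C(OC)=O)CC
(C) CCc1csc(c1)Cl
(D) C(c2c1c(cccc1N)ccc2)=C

D

[CX3]=[CX3] describes a non-aromatic C=C double bond between two sp2 carbons (an alkene).
(A) has an ethynyl group (-C#CH) but the C-C bond is a triple bond, not a double bond.
(B) has an ethyl group (-CH2CH3) but its C-C bond is a single bond between CX4 carbons, not CX3=CX3.
(C) has an ethyl group (-CH2CH3) but its C-C bond is a single bond between CX4 carbons, not CX3=CX3.
(D) contains a vinyl group (-CH=CH2), which satisfies every atom and bond constraint.
So the answer is (D).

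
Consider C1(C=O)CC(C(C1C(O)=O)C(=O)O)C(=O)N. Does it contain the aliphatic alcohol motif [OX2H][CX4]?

No

The pattern [OX2H][CX4] describes a hydroxyl oxygen bound to an sp3 (X4) carbon — an aliphatic alcohol.
The closest candidate here is a carboxylic acid group (-C(=O)OH), but the -OH is on a CX3 carbonyl carbon, not a CX4 carbon. No other fragment satisfies the full query, so there is no match.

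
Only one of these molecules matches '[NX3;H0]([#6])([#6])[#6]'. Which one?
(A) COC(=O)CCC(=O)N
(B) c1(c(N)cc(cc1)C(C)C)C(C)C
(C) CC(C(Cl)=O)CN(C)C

C

[NX3;H0]([#6])([#6])[#6] describes a trivalent nitrogen with no H, bonded to three carbons (a tertiary amine).
(A) has a primary amide (-C(=O)NH2) but the amide nitrogen has H2 and only one carbon neighbour.
(B) has a primary amino group (-NH2) but the nitrogen has H2, not H0 with three carbons.
(C) contains a dimethylamino group (-N(CH3)2), which satisfies every atom and bond constraint.
So the answer is (C).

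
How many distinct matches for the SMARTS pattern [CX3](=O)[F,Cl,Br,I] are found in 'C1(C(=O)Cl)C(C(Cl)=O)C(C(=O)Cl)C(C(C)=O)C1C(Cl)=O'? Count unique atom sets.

[CX3](=O)[F,Cl,Br,I] is the SMARTS for an acyl halide: a carbonyl carbon bonded to a halogen.
The molecule carries 4 separate instances of an acyl chloride (-C(=O)Cl) meeting every constraint; each maps to a distinct set of atoms, giving 4 matches.

4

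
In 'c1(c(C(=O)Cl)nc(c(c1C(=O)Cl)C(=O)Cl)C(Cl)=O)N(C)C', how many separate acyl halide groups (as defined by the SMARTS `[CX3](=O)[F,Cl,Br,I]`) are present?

4

[CX3](=O)[F,Cl,Br,I] is the SMARTS for an acyl halide: a carbonyl carbon bonded to a halogen.
The molecule carries 4 separate instances of an acyl chloride (-C(=O)Cl) meeting every constraint; each maps to a distinct set of atoms, giving 4 matches.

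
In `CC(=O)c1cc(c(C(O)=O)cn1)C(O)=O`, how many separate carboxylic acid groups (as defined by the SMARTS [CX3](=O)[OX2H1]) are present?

[CX3](=O)[OX2H1] is the SMARTS for a carboxylic acid: an sp2 carbon double-bonded to O and single-bonded to an -OH oxygen.
The molecule carries 2 separate instances of a carboxylic acid group (-C(=O)OH) meeting every constraint; each maps to a distinct set of atoms, giving 2 matches.

2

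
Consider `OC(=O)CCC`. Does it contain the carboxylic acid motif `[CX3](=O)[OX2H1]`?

Yes

The pattern [CX3](=O)[OX2H1] describes an sp2 carbon double-bonded to O and single-bonded to an -OH oxygen — a carboxylic acid.
The molecule carries a carboxylic acid group (-C(=O)OH), whose atoms satisfy every constraint of the query, so the pattern matches.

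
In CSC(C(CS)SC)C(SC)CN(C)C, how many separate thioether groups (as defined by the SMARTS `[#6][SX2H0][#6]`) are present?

[#6][SX2H0][#6] is the SMARTS for a thioether: an aliphatic sulfur bridging two carbons with no H on the sulfur.
The molecule carries 3 separate instances of a methylthio ether (-SCH3) meeting every constraint; each maps to a distinct set of atoms, giving 3 matches.

3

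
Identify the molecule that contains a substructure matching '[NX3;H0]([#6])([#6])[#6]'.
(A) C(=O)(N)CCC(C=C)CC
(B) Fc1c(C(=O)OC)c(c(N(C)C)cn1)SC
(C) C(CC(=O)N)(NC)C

B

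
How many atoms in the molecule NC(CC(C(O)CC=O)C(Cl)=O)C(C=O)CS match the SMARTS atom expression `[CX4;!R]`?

7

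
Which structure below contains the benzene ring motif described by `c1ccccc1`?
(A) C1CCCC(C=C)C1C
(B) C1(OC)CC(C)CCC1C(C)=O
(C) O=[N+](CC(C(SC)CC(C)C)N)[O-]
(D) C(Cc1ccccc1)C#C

D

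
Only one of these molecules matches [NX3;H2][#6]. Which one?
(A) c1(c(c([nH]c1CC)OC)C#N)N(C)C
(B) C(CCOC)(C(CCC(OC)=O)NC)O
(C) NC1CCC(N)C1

[NX3;H2][#6] describes a trivalent nitrogen with two H attached to carbon (a primary amine).
(A) has a dimethylamino group (-N(CH3)2) but the nitrogen has H0, not H2.
(B) has an N-methylamino group (-NHCH3) but the nitrogen bears two carbons and only one H (H1), not H2.
(C) contains a primary amino group (-NH2), which satisfies every atom and bond constraint.
So the answer is (C).

C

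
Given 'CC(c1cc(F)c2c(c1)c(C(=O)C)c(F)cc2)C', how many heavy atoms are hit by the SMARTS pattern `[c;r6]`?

10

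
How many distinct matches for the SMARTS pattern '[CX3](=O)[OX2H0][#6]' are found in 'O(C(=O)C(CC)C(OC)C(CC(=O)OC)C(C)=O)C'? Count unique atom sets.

2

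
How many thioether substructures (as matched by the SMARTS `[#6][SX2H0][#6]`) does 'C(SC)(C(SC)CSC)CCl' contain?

3

[#6][SX2H0][#6] is the SMARTS for a thioether: an aliphatic sulfur bridging two carbons with no H on the sulfur.
The molecule carries 3 separate instances of a methylthio ether (-SCH3) meeting every constraint; each maps to a distinct set of atoms, giving 3 matches.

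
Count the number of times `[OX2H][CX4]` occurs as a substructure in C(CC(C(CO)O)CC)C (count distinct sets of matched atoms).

2

[OX2H][CX4] is the SMARTS for an aliphatic alcohol: a hydroxyl oxygen bound to an sp3 (X4) carbon.
The molecule carries 2 separate instances of a hydroxyl group (-OH) meeting every constraint; each maps to a distinct set of atoms, giving 2 matches.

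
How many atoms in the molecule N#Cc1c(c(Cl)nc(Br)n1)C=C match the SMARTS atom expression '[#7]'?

The query [#7] means: #7 matches any nitrogen atom regardless of aromaticity.
Check the 12 heavy atoms by environment: 2× n (aromatic) → match; 4× c (aromatic) → no; 1× Br → no; 3× C → no; 1× Cl → no; 1× N → match.
Summing the matching environments: 2 + 1 = 3 matching atoms.

3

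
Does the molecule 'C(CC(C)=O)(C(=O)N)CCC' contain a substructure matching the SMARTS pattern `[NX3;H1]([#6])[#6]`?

No

The pattern [NX3;H1]([#6])[#6] describes a trivalent nitrogen with one H, bonded to two carbons — a secondary amine.
The closest candidate here is a primary amide (-C(=O)NH2), but the -C(=O)NH2 nitrogen has H2, not H1. No other fragment satisfies the full query, so there is no match.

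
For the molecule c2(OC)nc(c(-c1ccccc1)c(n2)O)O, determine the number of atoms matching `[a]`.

The query [a] means: a matches any aromatic atom.
Check the 16 heavy atoms by environment: 2× n (aromatic) → match; 10× c (aromatic) → match; 3× O → no; 1× C → no.
Summing the matching environments: 2 + 10 = 12 matching atoms.

12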